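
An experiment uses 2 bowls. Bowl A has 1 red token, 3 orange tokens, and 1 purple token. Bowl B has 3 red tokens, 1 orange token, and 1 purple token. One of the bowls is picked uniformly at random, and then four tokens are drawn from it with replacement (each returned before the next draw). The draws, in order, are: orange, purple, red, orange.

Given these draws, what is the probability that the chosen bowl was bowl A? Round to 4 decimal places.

0.7500

Compute the likelihood of the observed sequence for each case: P(data | bowl A) = (3/5)(1/5)(1/5)(3/5) = 0.0144; P(data | bowl B) = (1/5)(1/5)(3/5)(1/5) = 0.0048.
Weighting by the prior gives 1/2 · 0.0144 = 0.0072, 1/2 · 0.0048 = 0.0024; these sum to 0.0096.
Therefore the posterior P(bowl A | data) = (0.0072) / (0.0096) = 0.75.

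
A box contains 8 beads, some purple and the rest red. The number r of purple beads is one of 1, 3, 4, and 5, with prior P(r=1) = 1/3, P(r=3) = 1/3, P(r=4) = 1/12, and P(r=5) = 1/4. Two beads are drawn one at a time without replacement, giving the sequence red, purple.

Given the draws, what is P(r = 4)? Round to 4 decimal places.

For each hypothesis, P(data | H) works out to: P(data | r = 1) = (7/8)(1/7) = 1/8; P(data | r = 3) = (5/8)(3/7) = 15/56; P(data | r = 4) = (4/8)(4/7) = 2/7; P(data | r = 5) = (3/8)(5/7) = 15/56.
The prior-weighted likelihoods are 1/3 · 1/8 = 1/24, 1/3 · 15/56 = 5/56, 1/12 · 2/7 = 1/42, 1/4 · 15/56 = 15/224; with total 149/672.
Hence P(r = 4 | data) = (1/42) / (149/672) = 16/149.

0.1074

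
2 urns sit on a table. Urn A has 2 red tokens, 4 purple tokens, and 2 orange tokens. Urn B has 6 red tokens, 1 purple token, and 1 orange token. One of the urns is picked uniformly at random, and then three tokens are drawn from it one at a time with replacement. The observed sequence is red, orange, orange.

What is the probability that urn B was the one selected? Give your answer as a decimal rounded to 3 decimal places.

0.429

Under each hypothesis, the probability of the observed sequence is: P(data | urn A) = (2/8)(2/8)(2/8) = 1/64; P(data | urn B) = (6/8)(1/8)(1/8) = 3/256.
Weighting by the prior gives 1/2 · 1/64 = 1/128, 1/2 · 3/256 = 3/512; these sum to 7/512.
Therefore the posterior P(urn B | data) = (3/512) / (7/512) = 3/7.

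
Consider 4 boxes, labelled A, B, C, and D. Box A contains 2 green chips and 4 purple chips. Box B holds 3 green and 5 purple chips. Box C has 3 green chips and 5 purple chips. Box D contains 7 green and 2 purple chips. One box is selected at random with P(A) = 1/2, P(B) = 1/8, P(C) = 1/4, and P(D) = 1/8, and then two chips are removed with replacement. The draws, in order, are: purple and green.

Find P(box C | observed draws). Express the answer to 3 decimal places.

For each hypothesis, P(data | H) works out to: P(data | box A) = (4/6)(2/6) = 0.22222; P(data | box B) = (5/8)(3/8) = 0.23438; P(data | box C) = (5/8)(3/8) = 0.23438; P(data | box D) = (2/9)(7/9) = 0.17284.
Weighting by the prior gives 1/2 · 0.22222 = 0.11111, 1/8 · 0.23438 = 0.029297, 1/4 · 0.23438 = 0.058594, 1/8 · 0.17284 = 0.021605; summing to 0.22061.
By Bayes' rule, P(box C | data) = (0.058594) / (0.22061) = 0.2656.

0.266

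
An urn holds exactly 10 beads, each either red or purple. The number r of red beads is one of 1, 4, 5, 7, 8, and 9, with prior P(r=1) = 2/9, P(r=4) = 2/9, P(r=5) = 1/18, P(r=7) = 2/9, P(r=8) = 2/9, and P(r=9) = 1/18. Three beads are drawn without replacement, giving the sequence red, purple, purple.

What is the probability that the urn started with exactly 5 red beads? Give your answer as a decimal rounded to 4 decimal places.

0.0909

Under each hypothesis, the probability of the observed sequence is: P(data | r = 1) = (1/10)(9/9)(8/8) = 1/10; P(data | r = 4) = (4/10)(6/9)(5/8) = 1/6; P(data | r = 5) = (5/10)(5/9)(4/8) = 5/36; P(data | r = 7) = (7/10)(3/9)(2/8) = 7/120; P(data | r = 8) = (8/10)(2/9)(1/8) = 1/45; P(data | r = 9) = (9/10)(1/9)(0/8) = 0.
Weighting by the prior gives 2/9 · 1/10 = 1/45, 2/9 · 1/6 = 1/27, 1/18 · 5/36 = 5/648, 2/9 · 7/120 = 7/540, 2/9 · 1/45 = 2/405, 1/18 · 0 = 0; with total 55/648.
So P(r = 5 | data) = (5/648) / (55/648) = 1/11.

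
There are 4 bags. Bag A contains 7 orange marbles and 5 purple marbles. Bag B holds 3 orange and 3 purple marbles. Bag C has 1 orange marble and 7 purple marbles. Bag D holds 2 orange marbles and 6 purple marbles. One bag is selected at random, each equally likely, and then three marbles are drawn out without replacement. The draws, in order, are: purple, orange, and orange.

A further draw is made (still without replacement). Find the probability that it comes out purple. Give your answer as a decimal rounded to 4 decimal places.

0.5987

The likelihood of the observed sequence under each hypothesis: P(data | bag A) = (5/12)(7/11)(6/10) = 0.15909; P(data | bag B) = (3/6)(3/5)(2/4) = 0.15; P(data | bag C) = (7/8)(1/7)(0/6) = 0; P(data | bag D) = (6/8)(2/7)(1/6) = 0.035714.
Multiplying each by its prior: 1/4 · 0.15909 = 0.039773, 1/4 · 0.15 = 0.0375, 1/4 · 0 = 0, 1/4 · 0.035714 = 0.0089286; with total 0.086201.
Normalising, the posterior is P(bag A | data) = 0.46139, P(bag B | data) = 0.43503, P(bag C | data) = 0, P(bag D | data) = 0.10358.
Averaging over the posterior, P(purple next | data) = (4/9)(0.46139) + (2/3)(0.43503) + (1)(0.10358) = 0.59866.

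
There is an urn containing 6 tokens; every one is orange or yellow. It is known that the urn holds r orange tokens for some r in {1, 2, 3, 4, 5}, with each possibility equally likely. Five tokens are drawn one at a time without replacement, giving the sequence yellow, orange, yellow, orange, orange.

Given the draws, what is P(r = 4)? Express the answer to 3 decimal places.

0.571

For each hypothesis, P(data | H) works out to: P(data | r = 1) = (5/6)(1/5)(4/4)(0/3) = 0; P(data | r = 2) = (4/6)(2/5)(3/4)(1/3)(0/2) = 0; P(data | r = 3) = (3/6)(3/5)(2/4)(2/3)(1/2) = 1/20; P(data | r = 4) = (2/6)(4/5)(1/4)(3/3)(2/2) = 1/15; P(data | r = 5) = (1/6)(5/5)(0/4) = 0.
Multiplying each by its prior: 1/5 · 0 = 0, 1/5 · 0 = 0, 1/5 · 1/20 = 1/100, 1/5 · 1/15 = 1/75, 1/5 · 0 = 0; these sum to 7/300.
So P(r = 4 | data) = (1/75) / (7/300) = 4/7.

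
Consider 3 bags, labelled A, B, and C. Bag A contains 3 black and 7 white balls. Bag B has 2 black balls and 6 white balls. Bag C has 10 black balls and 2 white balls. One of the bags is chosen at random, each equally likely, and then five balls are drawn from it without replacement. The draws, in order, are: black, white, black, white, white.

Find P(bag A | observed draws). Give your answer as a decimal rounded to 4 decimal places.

0.5385

The likelihood of the observed sequence under each hypothesis: P(data | bag A) = (3/10)(7/9)(2/8)(6/7)(5/6) = 1/24; P(data | bag B) = (2/8)(6/7)(1/6)(5/5)(4/4) = 1/28; P(data | bag C) = (10/12)(2/11)(9/10)(1/9)(0/8) = 0.
Multiplying each by its prior: 1/3 · 1/24 = 1/72, 1/3 · 1/28 = 1/84, 1/3 · 0 = 0; with total 13/504.
Therefore the posterior P(bag A | data) = (1/72) / (13/504) = 7/13.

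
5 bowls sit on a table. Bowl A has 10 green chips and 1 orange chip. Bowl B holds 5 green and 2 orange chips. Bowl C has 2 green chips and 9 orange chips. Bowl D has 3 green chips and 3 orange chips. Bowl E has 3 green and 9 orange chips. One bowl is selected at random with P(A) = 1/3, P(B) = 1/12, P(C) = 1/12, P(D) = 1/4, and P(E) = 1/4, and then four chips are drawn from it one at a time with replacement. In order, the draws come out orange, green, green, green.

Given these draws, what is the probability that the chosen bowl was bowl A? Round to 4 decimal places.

Compute the likelihood of the observed sequence for each case: P(data | bowl A) = (1/11)(10/11)(10/11)(10/11) = 0.068301; P(data | bowl B) = (2/7)(5/7)(5/7)(5/7) = 0.10412; P(data | bowl C) = (9/11)(2/11)(2/11)(2/11) = 0.0049177; P(data | bowl D) = (3/6)(3/6)(3/6)(3/6) = 0.0625; P(data | bowl E) = (9/12)(3/12)(3/12)(3/12) = 0.011719.
The prior-weighted likelihoods are 1/3 · 0.068301 = 0.022767, 1/12 · 0.10412 = 0.0086769, 1/12 · 0.0049177 = 0.00040981, 1/4 · 0.0625 = 0.015625, 1/4 · 0.011719 = 0.0029297; summing to 0.050409.
Hence P(bowl A | data) = (0.022767) / (0.050409) = 0.45165.

0.4517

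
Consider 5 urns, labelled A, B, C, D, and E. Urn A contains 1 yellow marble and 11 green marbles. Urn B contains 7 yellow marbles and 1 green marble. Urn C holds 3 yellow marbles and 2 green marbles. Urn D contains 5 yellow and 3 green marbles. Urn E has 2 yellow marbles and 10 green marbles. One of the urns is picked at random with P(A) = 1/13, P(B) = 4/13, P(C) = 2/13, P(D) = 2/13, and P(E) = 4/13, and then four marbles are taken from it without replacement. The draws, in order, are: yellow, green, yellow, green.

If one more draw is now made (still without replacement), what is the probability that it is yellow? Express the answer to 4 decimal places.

Under each hypothesis, the probability of the observed sequence is: P(data | urn A) = (1/12)(11/11)(0/10) = 0; P(data | urn B) = (7/8)(1/7)(6/6)(0/5) = 0; P(data | urn C) = (3/5)(2/4)(2/3)(1/2) = 0.1; P(data | urn D) = (5/8)(3/7)(4/6)(2/5) = 0.071429; P(data | urn E) = (2/12)(10/11)(1/10)(9/9) = 0.015152.
Weighting by the prior gives 1/13 · 0 = 0, 4/13 · 0 = 0, 2/13 · 0.1 = 0.015385, 2/13 · 0.071429 = 0.010989, 4/13 · 0.015152 = 0.004662; summing to 0.031036.
Normalising, the posterior is P(urn A | data) = 0, P(urn B | data) = 0, P(urn C | data) = 0.49571, P(urn D | data) = 0.35408, P(urn E | data) = 0.15021.
So P(yellow next | data) = Σ P(yellow next | H) P(H | data) = (1)(0.49571) + (3/4)(0.35408) + (0)(0.15021) = 0.76127.

0.7613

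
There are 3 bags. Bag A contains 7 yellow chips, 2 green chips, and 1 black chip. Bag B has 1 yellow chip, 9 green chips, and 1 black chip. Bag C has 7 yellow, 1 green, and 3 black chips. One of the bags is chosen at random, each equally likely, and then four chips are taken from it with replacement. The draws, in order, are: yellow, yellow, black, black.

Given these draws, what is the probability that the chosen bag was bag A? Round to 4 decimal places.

For each hypothesis, P(data | H) works out to: P(data | bag A) = (7/10)(7/10)(1/10)(1/10) = 0.0049; P(data | bag B) = (1/11)(1/11)(1/11)(1/11) = 6.8301e-05; P(data | bag C) = (7/11)(7/11)(3/11)(3/11) = 0.030121.
Multiplying each by its prior: 1/3 · 0.0049 = 0.0016333, 1/3 · 6.8301e-05 = 2.2767e-05, 1/3 · 0.030121 = 0.01004; these sum to 0.011696.
Therefore the posterior P(bag A | data) = (0.0016333) / (0.011696) = 0.13964.

0.1396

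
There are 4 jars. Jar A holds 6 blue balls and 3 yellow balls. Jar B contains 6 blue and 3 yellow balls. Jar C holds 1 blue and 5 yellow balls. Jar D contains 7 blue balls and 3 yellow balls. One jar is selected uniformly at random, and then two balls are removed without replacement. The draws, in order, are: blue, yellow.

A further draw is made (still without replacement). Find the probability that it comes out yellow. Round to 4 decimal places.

For each hypothesis, P(data | H) works out to: P(data | jar A) = (6/9)(3/8) = 1/4; P(data | jar B) = (6/9)(3/8) = 1/4; P(data | jar C) = (1/6)(5/5) = 1/6; P(data | jar D) = (7/10)(3/9) = 7/30.
The prior-weighted likelihoods are 1/4 · 1/4 = 1/16, 1/4 · 1/4 = 1/16, 1/4 · 1/6 = 1/24, 1/4 · 7/30 = 7/120; with total 9/40.
The posterior is then P(jar A | data) = 5/18, P(jar B | data) = 5/18, P(jar C | data) = 5/27, P(jar D | data) = 7/27.
The predictive probability is P(yellow next | data) = (2/7)(5/18) + (2/7)(5/18) + (1)(5/27) + (1/4)(7/27) = 103/252.

0.4087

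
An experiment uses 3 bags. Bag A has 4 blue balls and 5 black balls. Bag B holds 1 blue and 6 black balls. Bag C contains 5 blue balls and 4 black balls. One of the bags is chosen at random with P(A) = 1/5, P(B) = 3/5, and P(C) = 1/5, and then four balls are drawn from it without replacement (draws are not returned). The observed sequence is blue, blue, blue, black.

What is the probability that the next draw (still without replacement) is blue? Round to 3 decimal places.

0.333

Under each hypothesis, the probability of the observed sequence is: P(data | bag A) = (4/9)(3/8)(2/7)(5/6) = 5/126; P(data | bag B) = (1/7)(0/6) = 0; P(data | bag C) = (5/9)(4/8)(3/7)(4/6) = 5/63.
The prior-weighted likelihoods are 1/5 · 5/126 = 1/126, 3/5 · 0 = 0, 1/5 · 5/63 = 1/63; summing to 1/42.
Dividing through by the total gives posterior P(bag A | data) = 1/3, P(bag B | data) = 0, P(bag C | data) = 2/3.
The predictive probability is P(blue next | data) = (1/5)(1/3) + (2/5)(2/3) = 1/3.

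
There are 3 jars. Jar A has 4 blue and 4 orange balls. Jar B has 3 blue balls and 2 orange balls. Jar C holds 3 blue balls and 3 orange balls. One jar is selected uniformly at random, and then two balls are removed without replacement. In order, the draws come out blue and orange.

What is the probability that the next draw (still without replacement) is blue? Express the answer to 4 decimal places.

The likelihood of the observed sequence under each hypothesis: P(data | jar A) = (4/8)(4/7) = 2/7; P(data | jar B) = (3/5)(2/4) = 3/10; P(data | jar C) = (3/6)(3/5) = 3/10.
Multiplying each by its prior: 1/3 · 2/7 = 2/21, 1/3 · 3/10 = 1/10, 1/3 · 3/10 = 1/10; with total 31/105.
The posterior is then P(jar A | data) = 10/31, P(jar B | data) = 21/62, P(jar C | data) = 21/62.
The predictive probability is P(blue next | data) = (1/2)(10/31) + (2/3)(21/62) + (1/2)(21/62) = 69/124.

0.5565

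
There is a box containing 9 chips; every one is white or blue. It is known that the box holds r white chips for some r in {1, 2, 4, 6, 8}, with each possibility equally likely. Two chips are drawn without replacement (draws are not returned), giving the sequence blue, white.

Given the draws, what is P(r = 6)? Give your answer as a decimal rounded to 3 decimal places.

0.265

Compute the likelihood of the observed sequence for each case: P(data | r = 1) = (8/9)(1/8) = 1/9; P(data | r = 2) = (7/9)(2/8) = 7/36; P(data | r = 4) = (5/9)(4/8) = 5/18; P(data | r = 6) = (3/9)(6/8) = 1/4; P(data | r = 8) = (1/9)(8/8) = 1/9.
The prior-weighted likelihoods are 1/5 · 1/9 = 1/45, 1/5 · 7/36 = 7/180, 1/5 · 5/18 = 1/18, 1/5 · 1/4 = 1/20, 1/5 · 1/9 = 1/45; summing to 17/90.
Hence P(r = 6 | data) = (1/20) / (17/90) = 9/34.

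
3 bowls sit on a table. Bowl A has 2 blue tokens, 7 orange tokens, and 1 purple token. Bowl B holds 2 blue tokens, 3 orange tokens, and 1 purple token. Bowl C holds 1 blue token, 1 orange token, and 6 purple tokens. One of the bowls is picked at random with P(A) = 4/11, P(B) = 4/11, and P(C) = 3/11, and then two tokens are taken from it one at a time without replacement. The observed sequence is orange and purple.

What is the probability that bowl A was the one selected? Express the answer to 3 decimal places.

Under each hypothesis, the probability of the observed sequence is: P(data | bowl A) = (7/10)(1/9) = 0.077778; P(data | bowl B) = (3/6)(1/5) = 0.1; P(data | bowl C) = (1/8)(6/7) = 0.10714.
Multiplying each by its prior: 4/11 · 0.077778 = 0.028283, 4/11 · 0.1 = 0.036364, 3/11 · 0.10714 = 0.029221; these sum to 0.093867.
Hence P(bowl A | data) = (0.028283) / (0.093867) = 0.30131.

0.301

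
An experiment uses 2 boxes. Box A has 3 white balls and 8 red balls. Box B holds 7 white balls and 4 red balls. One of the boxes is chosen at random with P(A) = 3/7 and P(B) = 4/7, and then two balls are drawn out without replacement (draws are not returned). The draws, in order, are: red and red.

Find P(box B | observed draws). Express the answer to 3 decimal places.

0.222

Compute the likelihood of the observed sequence for each case: P(data | box A) = (8/11)(7/10) = 28/55; P(data | box B) = (4/11)(3/10) = 6/55.
The prior-weighted likelihoods are 3/7 · 28/55 = 12/55, 4/7 · 6/55 = 24/385; summing to 108/385.
By Bayes' rule, P(box B | data) = (24/385) / (108/385) = 2/9.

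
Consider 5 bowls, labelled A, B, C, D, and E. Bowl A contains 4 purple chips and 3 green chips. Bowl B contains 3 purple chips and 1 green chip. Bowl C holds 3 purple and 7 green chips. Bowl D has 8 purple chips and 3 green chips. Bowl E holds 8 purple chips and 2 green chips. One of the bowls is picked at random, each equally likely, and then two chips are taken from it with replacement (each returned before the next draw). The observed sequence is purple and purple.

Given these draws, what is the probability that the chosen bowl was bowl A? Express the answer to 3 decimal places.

Under each hypothesis, the probability of the observed sequence is: P(data | bowl A) = (4/7)(4/7) = 0.32653; P(data | bowl B) = (3/4)(3/4) = 0.5625; P(data | bowl C) = (3/10)(3/10) = 0.09; P(data | bowl D) = (8/11)(8/11) = 0.52893; P(data | bowl E) = (8/10)(8/10) = 0.64.
The prior-weighted likelihoods are 1/5 · 0.32653 = 0.065306, 1/5 · 0.5625 = 0.1125, 1/5 · 0.09 = 0.018, 1/5 · 0.52893 = 0.10579, 1/5 · 0.64 = 0.128; with total 0.42959.
Therefore the posterior P(bowl A | data) = (0.065306) / (0.42959) = 0.15202.

0.152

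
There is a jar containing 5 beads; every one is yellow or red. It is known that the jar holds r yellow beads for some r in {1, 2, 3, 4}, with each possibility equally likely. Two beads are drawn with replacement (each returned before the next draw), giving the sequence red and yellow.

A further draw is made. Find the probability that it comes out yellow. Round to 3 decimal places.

For each hypothesis, P(data | H) works out to: P(data | r = 1) = (4/5)(1/5) = 4/25; P(data | r = 2) = (3/5)(2/5) = 6/25; P(data | r = 3) = (2/5)(3/5) = 6/25; P(data | r = 4) = (1/5)(4/5) = 4/25.
The prior-weighted likelihoods are 1/4 · 4/25 = 1/25, 1/4 · 6/25 = 3/50, 1/4 · 6/25 = 3/50, 1/4 · 4/25 = 1/25; with total 1/5.
Normalising, the posterior is P(r = 1 | data) = 1/5, P(r = 2 | data) = 3/10, P(r = 3 | data) = 3/10, P(r = 4 | data) = 1/5.
Averaging over the posterior, P(yellow next | data) = (1/5)(1/5) + (2/5)(3/10) + (3/5)(3/10) + (4/5)(1/5) = 1/2.

0.500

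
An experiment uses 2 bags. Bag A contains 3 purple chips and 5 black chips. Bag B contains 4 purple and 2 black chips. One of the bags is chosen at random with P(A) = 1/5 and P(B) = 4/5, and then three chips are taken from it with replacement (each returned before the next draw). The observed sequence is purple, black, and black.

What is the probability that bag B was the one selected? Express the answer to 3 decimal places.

0.669

The likelihood of the observed sequence under each hypothesis: P(data | bag A) = (3/8)(5/8)(5/8) = 0.14648; P(data | bag B) = (4/6)(2/6)(2/6) = 0.074074.
Multiplying each by its prior: 1/5 · 0.14648 = 0.029297, 4/5 · 0.074074 = 0.059259; summing to 0.088556.
By Bayes' rule, P(bag B | data) = (0.059259) / (0.088556) = 0.66917.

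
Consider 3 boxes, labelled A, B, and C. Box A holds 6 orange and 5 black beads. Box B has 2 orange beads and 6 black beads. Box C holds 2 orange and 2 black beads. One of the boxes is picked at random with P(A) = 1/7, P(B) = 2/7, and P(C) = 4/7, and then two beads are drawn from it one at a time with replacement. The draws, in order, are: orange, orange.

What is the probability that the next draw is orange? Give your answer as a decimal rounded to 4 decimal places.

Compute the likelihood of the observed sequence for each case: P(data | box A) = (6/11)(6/11) = 0.29752; P(data | box B) = (2/8)(2/8) = 0.0625; P(data | box C) = (2/4)(2/4) = 0.25.
Multiplying each by its prior: 1/7 · 0.29752 = 0.042503, 2/7 · 0.0625 = 0.017857, 4/7 · 0.25 = 0.14286; these sum to 0.20322.
Dividing through by the total gives posterior P(box A | data) = 0.20915, P(box B | data) = 0.087872, P(box C | data) = 0.70298.
So P(orange next | data) = Σ P(orange next | H) P(H | data) = (6/11)(0.20915) + (1/4)(0.087872) + (1/2)(0.70298) = 0.48754.

0.4875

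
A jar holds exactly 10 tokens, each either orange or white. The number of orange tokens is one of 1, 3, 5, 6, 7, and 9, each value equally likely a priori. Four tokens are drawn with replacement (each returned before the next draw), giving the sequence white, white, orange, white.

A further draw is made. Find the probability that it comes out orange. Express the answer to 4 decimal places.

0.3592

For each hypothesis, P(data | H) works out to: P(data | r = 1) = (9/10)(9/10)(1/10)(9/10) = 0.0729; P(data | r = 3) = (7/10)(7/10)(3/10)(7/10) = 0.1029; P(data | r = 5) = (5/10)(5/10)(5/10)(5/10) = 0.0625; P(data | r = 6) = (4/10)(4/10)(6/10)(4/10) = 0.0384; P(data | r = 7) = (3/10)(3/10)(7/10)(3/10) = 0.0189; P(data | r = 9) = (1/10)(1/10)(9/10)(1/10) = 0.0009.
The prior-weighted likelihoods are 1/6 · 0.0729 = 0.01215, 1/6 · 0.1029 = 0.01715, 1/6 · 0.0625 = 0.010417, 1/6 · 0.0384 = 0.0064, 1/6 · 0.0189 = 0.00315, 1/6 · 0.0009 = 0.00015; with total 0.049417.
Dividing through by the total gives posterior P(r = 1 | data) = 0.24587, P(r = 3 | data) = 0.34705, P(r = 5 | data) = 0.21079, P(r = 6 | data) = 0.12951, P(r = 7 | data) = 0.063744, P(r = 9 | data) = 0.0030354.
The predictive probability is P(orange next | data) = (1/10)(0.24587) + (3/10)(0.34705) + (1/2)(0.21079) + (3/5)(0.12951) + (7/10)(0.063744) + (9/10)(0.0030354) = 0.35916.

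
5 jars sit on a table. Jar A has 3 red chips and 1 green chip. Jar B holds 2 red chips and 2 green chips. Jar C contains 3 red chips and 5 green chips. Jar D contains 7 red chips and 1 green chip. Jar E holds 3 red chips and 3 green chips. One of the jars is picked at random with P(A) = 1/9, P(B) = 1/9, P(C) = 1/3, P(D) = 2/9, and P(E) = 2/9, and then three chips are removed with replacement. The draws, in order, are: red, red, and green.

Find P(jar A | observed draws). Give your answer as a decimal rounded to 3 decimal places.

0.145

The likelihood of the observed sequence under each hypothesis: P(data | jar A) = (3/4)(3/4)(1/4) = 0.14062; P(data | jar B) = (2/4)(2/4)(2/4) = 0.125; P(data | jar C) = (3/8)(3/8)(5/8) = 0.087891; P(data | jar D) = (7/8)(7/8)(1/8) = 0.095703; P(data | jar E) = (3/6)(3/6)(3/6) = 0.125.
Weighting by the prior gives 1/9 · 0.14062 = 0.015625, 1/9 · 0.125 = 0.013889, 1/3 · 0.087891 = 0.029297, 2/9 · 0.095703 = 0.021267, 2/9 · 0.125 = 0.027778; these sum to 0.10786.
Therefore the posterior P(jar A | data) = (0.015625) / (0.10786) = 0.14487.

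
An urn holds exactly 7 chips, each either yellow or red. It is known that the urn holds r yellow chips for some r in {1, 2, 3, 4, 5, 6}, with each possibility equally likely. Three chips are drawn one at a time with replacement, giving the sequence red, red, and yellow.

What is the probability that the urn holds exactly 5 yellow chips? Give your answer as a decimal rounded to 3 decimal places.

Compute the likelihood of the observed sequence for each case: P(data | r = 1) = (6/7)(6/7)(1/7) = 0.10496; P(data | r = 2) = (5/7)(5/7)(2/7) = 0.14577; P(data | r = 3) = (4/7)(4/7)(3/7) = 0.13994; P(data | r = 4) = (3/7)(3/7)(4/7) = 0.10496; P(data | r = 5) = (2/7)(2/7)(5/7) = 0.058309; P(data | r = 6) = (1/7)(1/7)(6/7) = 0.017493.
The prior-weighted likelihoods are 1/6 · 0.10496 = 0.017493, 1/6 · 0.14577 = 0.024295, 1/6 · 0.13994 = 0.023324, 1/6 · 0.10496 = 0.017493, 1/6 · 0.058309 = 0.0097182, 1/6 · 0.017493 = 0.0029155; summing to 0.095238.
Therefore the posterior P(r = 5 | data) = (0.0097182) / (0.095238) = 0.10204.

0.102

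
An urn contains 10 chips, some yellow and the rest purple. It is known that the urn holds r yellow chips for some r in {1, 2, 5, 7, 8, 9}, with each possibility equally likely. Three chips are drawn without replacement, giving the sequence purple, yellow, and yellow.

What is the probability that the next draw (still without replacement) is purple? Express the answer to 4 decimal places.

0.2938

The likelihood of the observed sequence under each hypothesis: P(data | r = 1) = (9/10)(1/9)(0/8) = 0; P(data | r = 2) = (8/10)(2/9)(1/8) = 1/45; P(data | r = 5) = (5/10)(5/9)(4/8) = 5/36; P(data | r = 7) = (3/10)(7/9)(6/8) = 7/40; P(data | r = 8) = (2/10)(8/9)(7/8) = 7/45; P(data | r = 9) = (1/10)(9/9)(8/8) = 1/10.
Multiplying each by its prior: 1/6 · 0 = 0, 1/6 · 1/45 = 1/270, 1/6 · 5/36 = 5/216, 1/6 · 7/40 = 7/240, 1/6 · 7/45 = 7/270, 1/6 · 1/10 = 1/60; summing to 71/720.
Normalising, the posterior is P(r = 1 | data) = 0, P(r = 2 | data) = 8/213, P(r = 5 | data) = 50/213, P(r = 7 | data) = 21/71, P(r = 8 | data) = 56/213, P(r = 9 | data) = 12/71.
The predictive probability is P(purple next | data) = (1)(8/213) + (4/7)(50/213) + (2/7)(21/71) + (1/7)(56/213) + (0)(12/71) = 146/497.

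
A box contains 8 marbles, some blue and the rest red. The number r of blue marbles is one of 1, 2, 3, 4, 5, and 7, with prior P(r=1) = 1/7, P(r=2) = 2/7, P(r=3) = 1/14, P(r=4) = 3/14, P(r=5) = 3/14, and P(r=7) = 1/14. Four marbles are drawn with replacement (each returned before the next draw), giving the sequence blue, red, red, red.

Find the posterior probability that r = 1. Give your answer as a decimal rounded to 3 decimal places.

0.173

Under each hypothesis, the probability of the observed sequence is: P(data | r = 1) = (1/8)(7/8)(7/8)(7/8) = 0.08374; P(data | r = 2) = (2/8)(6/8)(6/8)(6/8) = 0.10547; P(data | r = 3) = (3/8)(5/8)(5/8)(5/8) = 0.091553; P(data | r = 4) = (4/8)(4/8)(4/8)(4/8) = 0.0625; P(data | r = 5) = (5/8)(3/8)(3/8)(3/8) = 0.032959; P(data | r = 7) = (7/8)(1/8)(1/8)(1/8) = 0.001709.
Weighting by the prior gives 1/7 · 0.08374 = 0.011963, 2/7 · 0.10547 = 0.030134, 1/14 · 0.091553 = 0.0065395, 3/14 · 0.0625 = 0.013393, 3/14 · 0.032959 = 0.0070626, 1/14 · 0.001709 = 0.00012207; summing to 0.069214.
By Bayes' rule, P(r = 1 | data) = (0.011963) / (0.069214) = 0.17284.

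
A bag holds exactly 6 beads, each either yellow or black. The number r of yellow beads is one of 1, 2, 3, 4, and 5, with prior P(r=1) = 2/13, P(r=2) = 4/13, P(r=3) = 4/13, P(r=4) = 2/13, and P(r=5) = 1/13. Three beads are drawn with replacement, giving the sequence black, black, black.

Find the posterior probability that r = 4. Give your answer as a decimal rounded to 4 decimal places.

0.0254

Under each hypothesis, the probability of the observed sequence is: P(data | r = 1) = (5/6)(5/6)(5/6) = 0.5787; P(data | r = 2) = (4/6)(4/6)(4/6) = 0.2963; P(data | r = 3) = (3/6)(3/6)(3/6) = 0.125; P(data | r = 4) = (2/6)(2/6)(2/6) = 0.037037; P(data | r = 5) = (1/6)(1/6)(1/6) = 0.0046296.
Weighting by the prior gives 2/13 · 0.5787 = 0.089031, 4/13 · 0.2963 = 0.091168, 4/13 · 0.125 = 0.038462, 2/13 · 0.037037 = 0.005698, 1/13 · 0.0046296 = 0.00035613; with total 0.22472.
So P(r = 4 | data) = (0.005698) / (0.22472) = 0.025357.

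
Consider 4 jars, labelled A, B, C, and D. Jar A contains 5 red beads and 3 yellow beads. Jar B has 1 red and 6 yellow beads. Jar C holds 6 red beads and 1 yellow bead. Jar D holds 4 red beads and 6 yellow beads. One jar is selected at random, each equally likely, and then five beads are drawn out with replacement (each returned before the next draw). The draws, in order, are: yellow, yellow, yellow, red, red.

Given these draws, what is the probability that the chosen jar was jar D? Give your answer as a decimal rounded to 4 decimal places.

0.4926

Compute the likelihood of the observed sequence for each case: P(data | jar A) = (3/8)(3/8)(3/8)(5/8)(5/8) = 0.020599; P(data | jar B) = (6/7)(6/7)(6/7)(1/7)(1/7) = 0.012852; P(data | jar C) = (1/7)(1/7)(1/7)(6/7)(6/7) = 0.002142; P(data | jar D) = (6/10)(6/10)(6/10)(4/10)(4/10) = 0.03456.
Weighting by the prior gives 1/4 · 0.020599 = 0.0051498, 1/4 · 0.012852 = 0.0032129, 1/4 · 0.002142 = 0.00053549, 1/4 · 0.03456 = 0.00864; with total 0.017538.
Therefore the posterior P(jar D | data) = (0.00864) / (0.017538) = 0.49264.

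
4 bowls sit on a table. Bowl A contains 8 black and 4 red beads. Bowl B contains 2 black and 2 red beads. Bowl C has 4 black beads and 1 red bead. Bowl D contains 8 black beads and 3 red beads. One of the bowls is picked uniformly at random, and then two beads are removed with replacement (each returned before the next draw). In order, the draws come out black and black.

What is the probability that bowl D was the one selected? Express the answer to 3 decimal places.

For each hypothesis, P(data | H) works out to: P(data | bowl A) = (8/12)(8/12) = 0.44444; P(data | bowl B) = (2/4)(2/4) = 0.25; P(data | bowl C) = (4/5)(4/5) = 0.64; P(data | bowl D) = (8/11)(8/11) = 0.52893.
Multiplying each by its prior: 1/4 · 0.44444 = 0.11111, 1/4 · 0.25 = 0.0625, 1/4 · 0.64 = 0.16, 1/4 · 0.52893 = 0.13223; these sum to 0.46584.
Therefore the posterior P(bowl D | data) = (0.13223) / (0.46584) = 0.28385.

0.284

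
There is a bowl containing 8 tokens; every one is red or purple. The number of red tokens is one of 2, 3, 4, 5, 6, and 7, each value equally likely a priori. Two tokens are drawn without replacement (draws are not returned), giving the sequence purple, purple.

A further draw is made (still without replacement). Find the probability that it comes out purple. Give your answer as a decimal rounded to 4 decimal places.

0.5000

The likelihood of the observed sequence under each hypothesis: P(data | r = 2) = (6/8)(5/7) = 15/28; P(data | r = 3) = (5/8)(4/7) = 5/14; P(data | r = 4) = (4/8)(3/7) = 3/14; P(data | r = 5) = (3/8)(2/7) = 3/28; P(data | r = 6) = (2/8)(1/7) = 1/28; P(data | r = 7) = (1/8)(0/7) = 0.
Multiplying each by its prior: 1/6 · 15/28 = 5/56, 1/6 · 5/14 = 5/84, 1/6 · 3/14 = 1/28, 1/6 · 3/28 = 1/56, 1/6 · 1/28 = 1/168, 1/6 · 0 = 0; with total 5/24.
The posterior is then P(r = 2 | data) = 3/7, P(r = 3 | data) = 2/7, P(r = 4 | data) = 6/35, P(r = 5 | data) = 3/35, P(r = 6 | data) = 1/35, P(r = 7 | data) = 0.
So P(purple next | data) = Σ P(purple next | H) P(H | data) = (2/3)(3/7) + (1/2)(2/7) + (1/3)(6/35) + (1/6)(3/35) + (0)(1/35) = 1/2.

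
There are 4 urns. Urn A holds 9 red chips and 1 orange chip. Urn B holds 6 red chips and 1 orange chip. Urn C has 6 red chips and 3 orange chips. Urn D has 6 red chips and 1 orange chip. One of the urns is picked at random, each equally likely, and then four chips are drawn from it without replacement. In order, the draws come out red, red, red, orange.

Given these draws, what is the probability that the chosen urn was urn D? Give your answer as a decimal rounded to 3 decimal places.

0.283

Under each hypothesis, the probability of the observed sequence is: P(data | urn A) = (9/10)(8/9)(7/8)(1/7) = 1/10; P(data | urn B) = (6/7)(5/6)(4/5)(1/4) = 1/7; P(data | urn C) = (6/9)(5/8)(4/7)(3/6) = 5/42; P(data | urn D) = (6/7)(5/6)(4/5)(1/4) = 1/7.
The prior-weighted likelihoods are 1/4 · 1/10 = 1/40, 1/4 · 1/7 = 1/28, 1/4 · 5/42 = 5/168, 1/4 · 1/7 = 1/28; with total 53/420.
By Bayes' rule, P(urn D | data) = (1/28) / (53/420) = 15/53.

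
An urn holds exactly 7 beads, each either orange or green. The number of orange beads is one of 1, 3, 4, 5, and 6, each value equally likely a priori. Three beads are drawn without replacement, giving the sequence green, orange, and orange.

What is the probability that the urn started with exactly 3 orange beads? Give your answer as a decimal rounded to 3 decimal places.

0.185

The likelihood of the observed sequence under each hypothesis: P(data | r = 1) = (6/7)(1/6)(0/5) = 0; P(data | r = 3) = (4/7)(3/6)(2/5) = 4/35; P(data | r = 4) = (3/7)(4/6)(3/5) = 6/35; P(data | r = 5) = (2/7)(5/6)(4/5) = 4/21; P(data | r = 6) = (1/7)(6/6)(5/5) = 1/7.
The prior-weighted likelihoods are 1/5 · 0 = 0, 1/5 · 4/35 = 4/175, 1/5 · 6/35 = 6/175, 1/5 · 4/21 = 4/105, 1/5 · 1/7 = 1/35; summing to 13/105.
Therefore the posterior P(r = 3 | data) = (4/175) / (13/105) = 12/65.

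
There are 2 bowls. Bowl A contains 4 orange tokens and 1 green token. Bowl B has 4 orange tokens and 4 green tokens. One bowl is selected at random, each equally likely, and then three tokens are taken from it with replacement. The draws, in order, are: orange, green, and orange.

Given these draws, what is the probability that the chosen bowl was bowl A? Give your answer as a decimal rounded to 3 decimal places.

Compute the likelihood of the observed sequence for each case: P(data | bowl A) = (4/5)(1/5)(4/5) = 0.128; P(data | bowl B) = (4/8)(4/8)(4/8) = 0.125.
Weighting by the prior gives 1/2 · 0.128 = 0.064, 1/2 · 0.125 = 0.0625; with total 0.1265.
Therefore the posterior P(bowl A | data) = (0.064) / (0.1265) = 0.50593.

0.506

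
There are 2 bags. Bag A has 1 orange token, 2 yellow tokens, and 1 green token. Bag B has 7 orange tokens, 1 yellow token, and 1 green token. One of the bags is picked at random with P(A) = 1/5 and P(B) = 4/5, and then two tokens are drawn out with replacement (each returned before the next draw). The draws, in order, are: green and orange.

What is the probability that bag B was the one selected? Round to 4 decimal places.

0.8469

The likelihood of the observed sequence under each hypothesis: P(data | bag A) = (1/4)(1/4) = 0.0625; P(data | bag B) = (1/9)(7/9) = 0.08642.
Multiplying each by its prior: 1/5 · 0.0625 = 0.0125, 4/5 · 0.08642 = 0.069136; with total 0.081636.
Hence P(bag B | data) = (0.069136) / (0.081636) = 0.84688.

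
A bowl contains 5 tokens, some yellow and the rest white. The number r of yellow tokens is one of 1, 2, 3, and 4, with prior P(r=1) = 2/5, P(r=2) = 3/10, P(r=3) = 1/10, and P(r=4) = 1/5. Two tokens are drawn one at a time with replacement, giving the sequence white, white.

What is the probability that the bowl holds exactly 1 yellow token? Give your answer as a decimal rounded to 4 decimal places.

0.6598

Compute the likelihood of the observed sequence for each case: P(data | r = 1) = (4/5)(4/5) = 16/25; P(data | r = 2) = (3/5)(3/5) = 9/25; P(data | r = 3) = (2/5)(2/5) = 4/25; P(data | r = 4) = (1/5)(1/5) = 1/25.
Multiplying each by its prior: 2/5 · 16/25 = 32/125, 3/10 · 9/25 = 27/250, 1/10 · 4/25 = 2/125, 1/5 · 1/25 = 1/125; summing to 97/250.
By Bayes' rule, P(r = 1 | data) = (32/125) / (97/250) = 64/97.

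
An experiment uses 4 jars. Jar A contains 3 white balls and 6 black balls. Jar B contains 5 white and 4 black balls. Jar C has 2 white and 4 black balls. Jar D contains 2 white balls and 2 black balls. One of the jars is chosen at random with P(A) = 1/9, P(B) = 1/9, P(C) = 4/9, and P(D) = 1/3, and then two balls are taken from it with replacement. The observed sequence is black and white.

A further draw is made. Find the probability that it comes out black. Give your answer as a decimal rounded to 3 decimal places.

Under each hypothesis, the probability of the observed sequence is: P(data | jar A) = (6/9)(3/9) = 0.22222; P(data | jar B) = (4/9)(5/9) = 0.24691; P(data | jar C) = (4/6)(2/6) = 0.22222; P(data | jar D) = (2/4)(2/4) = 0.25.
Weighting by the prior gives 1/9 · 0.22222 = 0.024691, 1/9 · 0.24691 = 0.027435, 4/9 · 0.22222 = 0.098765, 1/3 · 0.25 = 0.083333; with total 0.23422.
Normalising, the posterior is P(jar A | data) = 0.10542, P(jar B | data) = 0.11713, P(jar C | data) = 0.42167, P(jar D | data) = 0.35578.
The predictive probability is P(black next | data) = (2/3)(0.10542) + (4/9)(0.11713) + (2/3)(0.42167) + (1/2)(0.35578) = 0.58134.

0.581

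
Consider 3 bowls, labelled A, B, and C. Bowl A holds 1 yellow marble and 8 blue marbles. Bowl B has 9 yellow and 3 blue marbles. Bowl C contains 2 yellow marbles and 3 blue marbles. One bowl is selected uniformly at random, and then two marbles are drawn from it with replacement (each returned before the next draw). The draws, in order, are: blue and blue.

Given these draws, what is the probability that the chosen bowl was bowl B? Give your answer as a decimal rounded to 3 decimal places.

0.052

For each hypothesis, P(data | H) works out to: P(data | bowl A) = (8/9)(8/9) = 0.79012; P(data | bowl B) = (3/12)(3/12) = 0.0625; P(data | bowl C) = (3/5)(3/5) = 0.36.
The prior-weighted likelihoods are 1/3 · 0.79012 = 0.26337, 1/3 · 0.0625 = 0.020833, 1/3 · 0.36 = 0.12; summing to 0.40421.
So P(bowl B | data) = (0.020833) / (0.40421) = 0.051541.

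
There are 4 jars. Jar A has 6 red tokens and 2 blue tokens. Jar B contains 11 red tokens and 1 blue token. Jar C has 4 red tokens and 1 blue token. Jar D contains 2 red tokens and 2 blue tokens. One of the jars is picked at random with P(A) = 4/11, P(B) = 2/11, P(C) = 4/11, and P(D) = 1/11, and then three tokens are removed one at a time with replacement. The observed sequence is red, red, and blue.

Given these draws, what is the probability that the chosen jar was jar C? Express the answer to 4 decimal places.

For each hypothesis, P(data | H) works out to: P(data | jar A) = (6/8)(6/8)(2/8) = 0.14062; P(data | jar B) = (11/12)(11/12)(1/12) = 0.070023; P(data | jar C) = (4/5)(4/5)(1/5) = 0.128; P(data | jar D) = (2/4)(2/4)(2/4) = 0.125.
The prior-weighted likelihoods are 4/11 · 0.14062 = 0.051136, 2/11 · 0.070023 = 0.012731, 4/11 · 0.128 = 0.046545, 1/11 · 0.125 = 0.011364; summing to 0.12178.
Therefore the posterior P(jar C | data) = (0.046545) / (0.12178) = 0.38222.

0.3822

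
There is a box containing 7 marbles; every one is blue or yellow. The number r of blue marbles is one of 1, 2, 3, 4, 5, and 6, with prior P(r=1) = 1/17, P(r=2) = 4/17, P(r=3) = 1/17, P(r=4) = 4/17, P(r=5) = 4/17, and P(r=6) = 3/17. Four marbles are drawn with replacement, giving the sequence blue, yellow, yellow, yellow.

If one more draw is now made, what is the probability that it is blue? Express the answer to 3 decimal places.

0.384

Under each hypothesis, the probability of the observed sequence is: P(data | r = 1) = (1/7)(6/7)(6/7)(6/7) = 0.089963; P(data | r = 2) = (2/7)(5/7)(5/7)(5/7) = 0.10412; P(data | r = 3) = (3/7)(4/7)(4/7)(4/7) = 0.079967; P(data | r = 4) = (4/7)(3/7)(3/7)(3/7) = 0.044981; P(data | r = 5) = (5/7)(2/7)(2/7)(2/7) = 0.01666; P(data | r = 6) = (6/7)(1/7)(1/7)(1/7) = 0.002499.
The prior-weighted likelihoods are 1/17 · 0.089963 = 0.0052919, 4/17 · 0.10412 = 0.0245, 1/17 · 0.079967 = 0.0047039, 4/17 · 0.044981 = 0.010584, 4/17 · 0.01666 = 0.0039199, 3/17 · 0.002499 = 0.00044099; summing to 0.04944.
Normalising, the posterior is P(r = 1 | data) = 0.10704, P(r = 2 | data) = 0.49554, P(r = 3 | data) = 0.095144, P(r = 4 | data) = 0.21407, P(r = 5 | data) = 0.079286, P(r = 6 | data) = 0.0089197.
The predictive probability is P(blue next | data) = (1/7)(0.10704) + (2/7)(0.49554) + (3/7)(0.095144) + (4/7)(0.21407) + (5/7)(0.079286) + (6/7)(0.0089197) = 0.38426.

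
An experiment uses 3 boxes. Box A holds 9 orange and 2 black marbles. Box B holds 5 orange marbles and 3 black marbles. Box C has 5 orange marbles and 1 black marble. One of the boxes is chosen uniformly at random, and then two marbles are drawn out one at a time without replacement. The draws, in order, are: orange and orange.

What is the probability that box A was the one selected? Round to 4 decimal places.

Under each hypothesis, the probability of the observed sequence is: P(data | box A) = (9/11)(8/10) = 0.65455; P(data | box B) = (5/8)(4/7) = 0.35714; P(data | box C) = (5/6)(4/5) = 0.66667.
Multiplying each by its prior: 1/3 · 0.65455 = 0.21818, 1/3 · 0.35714 = 0.11905, 1/3 · 0.66667 = 0.22222; with total 0.55945.
So P(box A | data) = (0.21818) / (0.55945) = 0.38999.

0.3900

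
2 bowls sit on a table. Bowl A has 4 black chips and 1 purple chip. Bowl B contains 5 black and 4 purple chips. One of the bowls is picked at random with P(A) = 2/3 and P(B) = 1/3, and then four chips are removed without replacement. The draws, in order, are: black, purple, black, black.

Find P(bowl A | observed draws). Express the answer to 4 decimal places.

For each hypothesis, P(data | H) works out to: P(data | bowl A) = (4/5)(1/4)(3/3)(2/2) = 1/5; P(data | bowl B) = (5/9)(4/8)(4/7)(3/6) = 5/63.
Weighting by the prior gives 2/3 · 1/5 = 2/15, 1/3 · 5/63 = 5/189; these sum to 151/945.
So P(bowl A | data) = (2/15) / (151/945) = 126/151.

0.8344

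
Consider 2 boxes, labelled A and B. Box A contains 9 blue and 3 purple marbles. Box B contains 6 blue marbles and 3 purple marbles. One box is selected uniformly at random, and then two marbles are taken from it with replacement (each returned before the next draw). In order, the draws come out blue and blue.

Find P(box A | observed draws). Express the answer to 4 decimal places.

0.5586

For each hypothesis, P(data | H) works out to: P(data | box A) = (9/12)(9/12) = 9/16; P(data | box B) = (6/9)(6/9) = 4/9.
The prior-weighted likelihoods are 1/2 · 9/16 = 9/32, 1/2 · 4/9 = 2/9; with total 145/288.
Therefore the posterior P(box A | data) = (9/32) / (145/288) = 81/145.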